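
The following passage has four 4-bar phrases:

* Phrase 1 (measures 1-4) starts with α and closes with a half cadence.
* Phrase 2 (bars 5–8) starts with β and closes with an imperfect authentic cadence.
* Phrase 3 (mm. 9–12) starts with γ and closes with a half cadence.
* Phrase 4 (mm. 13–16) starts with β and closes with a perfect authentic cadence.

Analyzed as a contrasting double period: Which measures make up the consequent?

measures 9–16

In a double period the four phrases pair into a large antecedent (phrases 1–2, ending imperfect authentic cadence) and a large consequent (phrases 3–4, ending perfect authentic cadence). The consequent spans mm. 9–16.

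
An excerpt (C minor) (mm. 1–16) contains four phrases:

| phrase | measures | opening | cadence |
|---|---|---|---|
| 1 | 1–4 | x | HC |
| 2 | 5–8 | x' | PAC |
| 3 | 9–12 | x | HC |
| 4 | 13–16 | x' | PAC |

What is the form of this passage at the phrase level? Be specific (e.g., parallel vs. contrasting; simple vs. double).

The cadence pattern HC–PAC–HC–PAC is weak–strong twice, and phrases 3–4 restate phrases 1–2: a period heard twice, not a double period (which would end weakly at phrase 2).

repeated period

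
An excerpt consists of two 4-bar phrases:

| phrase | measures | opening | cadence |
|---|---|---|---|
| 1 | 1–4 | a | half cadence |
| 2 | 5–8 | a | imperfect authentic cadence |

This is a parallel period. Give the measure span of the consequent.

The phrase ending with the weaker cadence (half cadence) is the antecedent; the one ending more conclusively (imperfect authentic cadence) is the consequent. The consequent is measures 5–8.

measures 5–8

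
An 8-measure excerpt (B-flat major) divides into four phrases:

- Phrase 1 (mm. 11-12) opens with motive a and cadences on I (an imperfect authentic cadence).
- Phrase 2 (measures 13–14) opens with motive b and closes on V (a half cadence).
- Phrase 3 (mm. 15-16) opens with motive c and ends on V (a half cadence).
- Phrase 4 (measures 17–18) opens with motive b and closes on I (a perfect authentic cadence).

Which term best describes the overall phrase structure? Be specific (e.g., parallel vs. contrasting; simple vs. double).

Four phrases in two halves: the first half (mm. 11–14) ends with a half cadence, the second (measures 15–18) with a perfect authentic cadence — a large antecedent–consequent pair, i.e. a double period.
Phrase 3 begins with different material from phrase 1, making it contrasting.

contrasting double period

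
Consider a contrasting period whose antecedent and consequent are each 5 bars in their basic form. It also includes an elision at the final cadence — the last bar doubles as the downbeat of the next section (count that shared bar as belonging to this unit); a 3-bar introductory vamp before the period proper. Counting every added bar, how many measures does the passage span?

Basic contrasting period: 5 + 5 = 10 bars.
10 (basic form) + 3 (introduction) = 13.
The elision shares a bar with the next section but does not change this unit's count.

13 measures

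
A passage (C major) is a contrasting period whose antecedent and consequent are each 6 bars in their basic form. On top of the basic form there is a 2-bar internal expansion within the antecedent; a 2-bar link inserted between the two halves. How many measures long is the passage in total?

Basic contrasting period: 6 + 6 = 12 bars.
12 (basic form) + 2 (internal expansion) + 2 (link) = 16.

16 measures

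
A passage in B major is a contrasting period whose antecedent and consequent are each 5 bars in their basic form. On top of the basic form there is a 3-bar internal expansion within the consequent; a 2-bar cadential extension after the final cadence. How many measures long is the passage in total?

Basic contrasting period: 5 + 5 = 10 bars.
10 (basic form) + 3 (internal expansion) + 2 (cadential extension) = 15.

15 measures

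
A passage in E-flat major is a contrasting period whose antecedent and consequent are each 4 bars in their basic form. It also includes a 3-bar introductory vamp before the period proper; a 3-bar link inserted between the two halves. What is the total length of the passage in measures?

14 measures

Basic contrasting period: 4 + 4 = 8 bars.
8 (basic form) + 3 (introduction) + 3 (link) = 14.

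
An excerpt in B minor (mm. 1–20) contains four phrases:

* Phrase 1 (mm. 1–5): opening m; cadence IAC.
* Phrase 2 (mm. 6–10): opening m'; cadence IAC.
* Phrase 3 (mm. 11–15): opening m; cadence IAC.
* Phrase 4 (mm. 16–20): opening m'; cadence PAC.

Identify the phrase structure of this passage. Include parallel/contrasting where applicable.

parallel double period

Four phrases in two halves: the first half (mm. 1-10) ends with an imperfect authentic cadence, the second (bars 11–20) with a perfect authentic cadence — a large antecedent–consequent pair, i.e. a double period.
Phrase 3 begins with the same material as phrase 1, making it parallel.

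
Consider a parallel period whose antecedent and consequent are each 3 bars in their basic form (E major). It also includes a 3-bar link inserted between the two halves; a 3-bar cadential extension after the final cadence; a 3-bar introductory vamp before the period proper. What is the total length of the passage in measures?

Basic parallel period: 3 + 3 = 6 bars.
6 (basic form) + 3 (link) + 3 (cadential extension) + 3 (introduction) = 15.

15 measures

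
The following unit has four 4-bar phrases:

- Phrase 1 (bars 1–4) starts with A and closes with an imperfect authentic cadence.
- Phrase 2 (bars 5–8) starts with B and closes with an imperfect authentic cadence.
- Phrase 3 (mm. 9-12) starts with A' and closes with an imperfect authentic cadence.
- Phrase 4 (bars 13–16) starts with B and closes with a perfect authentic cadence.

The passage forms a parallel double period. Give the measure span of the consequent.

In a double period the first pair of phrases (ending imperfect authentic cadence) is the large antecedent and the second pair (ending perfect authentic cadence) is the large consequent; the consequent is measures 9–16.

measures 9–16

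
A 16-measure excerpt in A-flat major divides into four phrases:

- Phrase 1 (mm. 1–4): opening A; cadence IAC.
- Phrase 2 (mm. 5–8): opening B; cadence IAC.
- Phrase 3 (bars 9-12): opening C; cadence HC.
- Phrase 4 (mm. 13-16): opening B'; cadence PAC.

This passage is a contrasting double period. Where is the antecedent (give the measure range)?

In a double period the four phrases pair into a large antecedent (phrases 1–2, ending imperfect authentic cadence) and a large consequent (phrases 3–4, ending perfect authentic cadence). The antecedent spans measures 1–8.

measures 1–8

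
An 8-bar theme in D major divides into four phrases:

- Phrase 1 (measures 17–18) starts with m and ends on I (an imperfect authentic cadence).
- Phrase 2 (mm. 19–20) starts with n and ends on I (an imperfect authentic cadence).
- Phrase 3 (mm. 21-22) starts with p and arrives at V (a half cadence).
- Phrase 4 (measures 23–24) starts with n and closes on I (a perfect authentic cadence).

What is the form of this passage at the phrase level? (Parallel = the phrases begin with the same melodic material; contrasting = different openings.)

Four phrases in two halves: the first half (bars 17–20) ends with an imperfect authentic cadence, the second (measures 21-24) with a perfect authentic cadence — a large antecedent–consequent pair, i.e. a double period.
Phrase 3 begins with different material from phrase 1, making it contrasting.

contrasting double period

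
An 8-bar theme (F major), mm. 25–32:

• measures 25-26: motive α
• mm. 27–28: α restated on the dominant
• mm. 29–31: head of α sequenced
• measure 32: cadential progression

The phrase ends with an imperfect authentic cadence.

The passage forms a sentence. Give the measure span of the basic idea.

The presentation of a sentence is the basic idea (mm. 25-26) plus its repetition (measures 27–28); the basic idea is therefore measures 25–26.

measures 25–26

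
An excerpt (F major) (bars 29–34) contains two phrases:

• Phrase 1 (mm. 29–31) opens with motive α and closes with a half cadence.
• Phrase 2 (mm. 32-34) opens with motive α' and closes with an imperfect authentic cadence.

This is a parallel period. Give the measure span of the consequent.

measures 32–34

The phrase ending with the weaker cadence (half cadence) is the antecedent; the one ending more conclusively (imperfect authentic cadence) is the consequent. The consequent is measures 32–34.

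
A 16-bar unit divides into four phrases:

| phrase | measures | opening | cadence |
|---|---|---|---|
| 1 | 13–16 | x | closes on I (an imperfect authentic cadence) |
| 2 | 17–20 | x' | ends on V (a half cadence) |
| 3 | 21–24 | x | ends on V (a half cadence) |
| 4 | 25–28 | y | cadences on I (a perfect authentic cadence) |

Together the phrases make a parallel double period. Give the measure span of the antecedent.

measures 13–20

In a double period the first pair of phrases (ending half cadence) is the large antecedent and the second pair (ending perfect authentic cadence) is the large consequent; the antecedent is measures 13–20.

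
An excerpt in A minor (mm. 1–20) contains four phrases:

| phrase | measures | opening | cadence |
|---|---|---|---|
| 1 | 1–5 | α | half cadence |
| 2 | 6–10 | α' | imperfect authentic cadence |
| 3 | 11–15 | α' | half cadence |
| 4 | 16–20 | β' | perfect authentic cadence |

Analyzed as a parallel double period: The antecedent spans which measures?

In a double period the four phrases pair into a large antecedent (phrases 1–2, ending imperfect authentic cadence) and a large consequent (phrases 3–4, ending perfect authentic cadence). The antecedent spans mm. 1-10.

measures 1–10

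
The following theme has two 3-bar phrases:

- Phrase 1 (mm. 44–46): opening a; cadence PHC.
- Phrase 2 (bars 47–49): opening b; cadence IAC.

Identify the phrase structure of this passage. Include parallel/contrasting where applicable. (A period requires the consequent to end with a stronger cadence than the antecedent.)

Phrase 1 ends with a Phrygian half cadence (weaker) and phrase 2 with an imperfect authentic cadence (stronger): antecedent + consequent = a period.
The two phrases open with different material (a / b), so the period is contrasting.

contrasting period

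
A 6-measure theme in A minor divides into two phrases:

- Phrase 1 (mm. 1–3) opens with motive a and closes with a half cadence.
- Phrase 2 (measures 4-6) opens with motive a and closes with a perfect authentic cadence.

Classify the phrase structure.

parallel period

Phrase 1 ends with a half cadence (weaker) and phrase 2 with a perfect authentic cadence (stronger): antecedent + consequent = a period.
The two phrases open with the same material (a / a), so the period is parallel.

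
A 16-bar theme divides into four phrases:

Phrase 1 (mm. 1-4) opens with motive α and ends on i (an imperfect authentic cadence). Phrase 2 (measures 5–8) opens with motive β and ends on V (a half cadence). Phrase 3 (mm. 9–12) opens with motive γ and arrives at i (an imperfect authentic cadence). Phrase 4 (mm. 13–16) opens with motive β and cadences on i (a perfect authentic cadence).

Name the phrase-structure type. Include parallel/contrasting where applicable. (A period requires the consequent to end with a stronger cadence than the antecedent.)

Four phrases in two halves: the first half (mm. 1-8) ends with a half cadence, the second (bars 9–16) with a perfect authentic cadence — a large antecedent–consequent pair, i.e. a double period.
Phrase 3 begins with different material from phrase 1, making it contrasting.

contrasting double period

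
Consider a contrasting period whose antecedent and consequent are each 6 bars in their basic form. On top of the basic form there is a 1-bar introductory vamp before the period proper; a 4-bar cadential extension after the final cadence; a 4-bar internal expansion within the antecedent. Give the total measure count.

21 measures

Basic contrasting period: 6 + 6 = 12 bars.
12 (basic form) + 1 (introduction) + 4 (cadential extension) + 4 (internal expansion) = 21.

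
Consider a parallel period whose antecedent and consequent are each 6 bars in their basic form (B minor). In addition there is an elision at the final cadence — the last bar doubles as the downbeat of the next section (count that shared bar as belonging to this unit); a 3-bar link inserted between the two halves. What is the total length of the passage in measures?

15 measures

Basic parallel period: 6 + 6 = 12 bars.
12 (basic form) + 3 (link) = 15.
The elision shares a bar with the next section but does not change this unit's count.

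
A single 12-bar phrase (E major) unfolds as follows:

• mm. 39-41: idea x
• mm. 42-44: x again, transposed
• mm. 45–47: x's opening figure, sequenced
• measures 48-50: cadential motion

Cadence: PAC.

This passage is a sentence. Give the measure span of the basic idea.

measures 39–41

The presentation of a sentence is the basic idea (measures 39-41) plus its repetition (bars 42–44); the basic idea is therefore mm. 39–41.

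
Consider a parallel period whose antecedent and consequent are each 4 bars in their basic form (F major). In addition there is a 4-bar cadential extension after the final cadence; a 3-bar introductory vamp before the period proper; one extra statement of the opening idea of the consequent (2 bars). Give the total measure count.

Basic parallel period: 4 + 4 = 8 bars.
8 (basic form) + 4 (cadential extension) + 3 (introduction) + 2 (extra statement) = 17.

17 measures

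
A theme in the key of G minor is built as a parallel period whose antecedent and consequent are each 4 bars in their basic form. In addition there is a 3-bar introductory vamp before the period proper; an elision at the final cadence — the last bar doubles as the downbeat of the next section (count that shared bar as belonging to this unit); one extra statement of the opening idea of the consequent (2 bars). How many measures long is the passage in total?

13 measures

Basic parallel period: 4 + 4 = 8 bars.
8 (basic form) + 3 (introduction) + 2 (extra statement) = 13.
The elision shares a bar with the next section but does not change this unit's count.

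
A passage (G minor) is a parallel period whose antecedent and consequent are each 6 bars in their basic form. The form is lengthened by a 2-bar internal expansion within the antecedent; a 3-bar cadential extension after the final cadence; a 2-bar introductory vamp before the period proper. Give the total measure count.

Basic parallel period: 6 + 6 = 12 bars.
12 (basic form) + 2 (internal expansion) + 3 (cadential extension) + 2 (introduction) = 19.

19 measures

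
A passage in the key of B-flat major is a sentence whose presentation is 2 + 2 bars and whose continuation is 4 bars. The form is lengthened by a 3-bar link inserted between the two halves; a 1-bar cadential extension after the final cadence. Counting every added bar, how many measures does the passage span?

12 measures

Basic sentence: 2 + 2 + 4 = 8 bars.
8 (basic form) + 3 (link) + 1 (cadential extension) = 12.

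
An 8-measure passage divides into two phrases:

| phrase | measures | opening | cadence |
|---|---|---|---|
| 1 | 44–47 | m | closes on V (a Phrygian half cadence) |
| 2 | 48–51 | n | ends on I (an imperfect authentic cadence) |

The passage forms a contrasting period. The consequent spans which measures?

measures 48–51

The antecedent is the phrase ending with the weaker cadence (Phrygian half cadence, phrase 1) and the consequent the one ending more conclusively (imperfect authentic cadence, phrase 2); the consequent is mm. 48–51.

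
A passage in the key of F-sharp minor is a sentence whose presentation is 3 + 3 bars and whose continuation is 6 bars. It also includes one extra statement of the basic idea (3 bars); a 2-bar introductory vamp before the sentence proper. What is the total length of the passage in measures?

17 measures

Basic sentence: 3 + 3 + 6 = 12 bars.
12 (basic form) + 3 (extra statement) + 2 (introduction) = 17.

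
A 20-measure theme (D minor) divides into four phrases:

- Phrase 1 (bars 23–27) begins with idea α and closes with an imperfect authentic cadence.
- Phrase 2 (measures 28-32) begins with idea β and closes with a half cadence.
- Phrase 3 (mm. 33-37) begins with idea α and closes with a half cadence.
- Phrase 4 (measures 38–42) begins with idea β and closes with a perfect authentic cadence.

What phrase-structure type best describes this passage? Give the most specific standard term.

Four phrases in two halves: the first half (bars 23–32) ends with a half cadence, the second (measures 33–42) with a perfect authentic cadence — a large antecedent–consequent pair, i.e. a double period.
Phrase 3 begins with the same material as phrase 1, making it parallel.

parallel double period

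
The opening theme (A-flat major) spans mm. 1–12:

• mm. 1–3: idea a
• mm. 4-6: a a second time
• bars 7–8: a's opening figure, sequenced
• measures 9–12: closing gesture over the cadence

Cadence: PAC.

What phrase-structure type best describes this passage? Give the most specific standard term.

sentence

Basic idea (mm. 1-3) + its repetition (mm. 4-6) form the presentation; fragmentation and cadence (bars 7–12) form the continuation — the 12-bar whole is a sentence.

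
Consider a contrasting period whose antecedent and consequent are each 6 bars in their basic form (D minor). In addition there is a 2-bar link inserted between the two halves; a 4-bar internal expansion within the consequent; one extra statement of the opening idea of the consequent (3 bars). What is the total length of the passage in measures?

21 measures

Basic contrasting period: 6 + 6 = 12 bars.
12 (basic form) + 2 (link) + 4 (internal expansion) + 3 (extra statement) = 21.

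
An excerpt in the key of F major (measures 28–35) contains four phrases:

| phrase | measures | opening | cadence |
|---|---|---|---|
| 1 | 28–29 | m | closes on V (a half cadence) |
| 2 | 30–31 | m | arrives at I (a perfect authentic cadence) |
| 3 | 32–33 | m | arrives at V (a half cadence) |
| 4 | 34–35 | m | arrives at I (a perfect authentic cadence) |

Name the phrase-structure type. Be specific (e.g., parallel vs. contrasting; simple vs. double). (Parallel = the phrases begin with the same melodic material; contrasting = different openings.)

repeated period

The cadence pattern HC–PAC–HC–PAC is weak–strong twice, and phrases 3–4 restate phrases 1–2: a period heard twice, not a double period (which would end weakly at phrase 2).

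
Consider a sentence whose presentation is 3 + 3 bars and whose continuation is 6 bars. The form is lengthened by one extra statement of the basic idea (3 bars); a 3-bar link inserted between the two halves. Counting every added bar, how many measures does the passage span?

18 measures

Basic sentence: 3 + 3 + 6 = 12 bars.
12 (basic form) + 3 (extra statement) + 3 (link) = 18.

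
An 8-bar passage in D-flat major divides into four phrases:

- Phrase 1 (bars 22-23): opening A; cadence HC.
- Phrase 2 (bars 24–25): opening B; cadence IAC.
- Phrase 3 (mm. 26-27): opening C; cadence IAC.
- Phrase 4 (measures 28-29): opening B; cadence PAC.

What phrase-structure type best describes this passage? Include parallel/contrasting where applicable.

contrasting double period

Four phrases in two halves: the first half (bars 22–25) ends with an imperfect authentic cadence, the second (measures 26-29) with a perfect authentic cadence — a large antecedent–consequent pair, i.e. a double period.
Phrase 3 begins with different material from phrase 1, making it contrasting.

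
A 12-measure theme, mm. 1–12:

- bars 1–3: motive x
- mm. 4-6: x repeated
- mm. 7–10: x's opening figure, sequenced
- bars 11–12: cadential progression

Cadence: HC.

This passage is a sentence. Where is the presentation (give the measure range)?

The presentation of a sentence is the basic idea (mm. 1–3) plus its repetition (mm. 4-6); the presentation is therefore bars 1–6.

measures 1–6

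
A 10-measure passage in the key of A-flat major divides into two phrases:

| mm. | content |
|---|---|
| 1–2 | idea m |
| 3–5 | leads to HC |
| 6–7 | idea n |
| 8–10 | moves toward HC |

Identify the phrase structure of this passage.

The second phrase closes with a half cadence, which is not stronger than the first phrase's half cadence; without a weak→strong cadential pair there is no antecedent–consequent relationship, so this is a phrase group rather than a period.

phrase group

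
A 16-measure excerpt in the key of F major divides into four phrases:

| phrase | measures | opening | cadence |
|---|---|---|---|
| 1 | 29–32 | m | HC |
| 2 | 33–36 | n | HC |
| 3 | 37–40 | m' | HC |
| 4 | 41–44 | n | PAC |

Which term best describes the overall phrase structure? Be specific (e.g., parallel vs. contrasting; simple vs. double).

parallel double period

Four phrases in two halves: the first half (mm. 29–36) ends with a half cadence, the second (mm. 37–44) with a perfect authentic cadence — a large antecedent–consequent pair, i.e. a double period.
Phrase 3 begins with the same material as phrase 1, making it parallel.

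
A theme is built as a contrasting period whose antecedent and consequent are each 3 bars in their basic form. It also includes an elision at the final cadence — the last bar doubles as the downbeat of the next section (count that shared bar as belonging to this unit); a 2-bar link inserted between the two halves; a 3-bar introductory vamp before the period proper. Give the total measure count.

11 measures

Basic contrasting period: 3 + 3 = 6 bars.
6 (basic form) + 2 (link) + 3 (introduction) = 11.
The elision shares a bar with the next section but does not change this unit's count.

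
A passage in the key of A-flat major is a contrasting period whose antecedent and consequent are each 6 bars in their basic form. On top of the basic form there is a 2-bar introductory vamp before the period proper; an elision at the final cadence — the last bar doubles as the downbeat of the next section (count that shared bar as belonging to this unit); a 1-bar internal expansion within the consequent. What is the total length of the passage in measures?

15 measures

Basic contrasting period: 6 + 6 = 12 bars.
12 (basic form) + 2 (introduction) + 1 (internal expansion) = 15.
The elision shares a bar with the next section but does not change this unit's count.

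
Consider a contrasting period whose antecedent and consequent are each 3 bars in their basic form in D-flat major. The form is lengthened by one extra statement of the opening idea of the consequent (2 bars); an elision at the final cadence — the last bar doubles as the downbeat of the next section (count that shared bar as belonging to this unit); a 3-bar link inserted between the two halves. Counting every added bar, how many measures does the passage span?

11 measures

Basic contrasting period: 3 + 3 = 6 bars.
6 (basic form) + 2 (extra statement) + 3 (link) = 11.
The elision shares a bar with the next section but does not change this unit's count.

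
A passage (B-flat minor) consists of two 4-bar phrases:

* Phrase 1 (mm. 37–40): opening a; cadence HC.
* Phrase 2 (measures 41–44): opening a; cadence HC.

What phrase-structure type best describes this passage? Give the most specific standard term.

Both phrases have the same opening (a) and the same cadence (half cadence): the second is a restatement, not a consequent, so this is a repeated phrase rather than a period.

repeated phrase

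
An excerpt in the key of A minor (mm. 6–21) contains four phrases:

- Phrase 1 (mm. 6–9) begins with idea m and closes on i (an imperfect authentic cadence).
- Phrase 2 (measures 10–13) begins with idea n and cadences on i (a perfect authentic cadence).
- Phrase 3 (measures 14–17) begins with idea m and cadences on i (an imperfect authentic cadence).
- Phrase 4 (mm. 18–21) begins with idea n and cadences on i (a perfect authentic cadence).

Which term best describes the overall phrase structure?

The cadence pattern IAC–PAC–IAC–PAC is weak–strong twice, and phrases 3–4 restate phrases 1–2: a period heard twice, not a double period (which would end weakly at phrase 2).

repeated period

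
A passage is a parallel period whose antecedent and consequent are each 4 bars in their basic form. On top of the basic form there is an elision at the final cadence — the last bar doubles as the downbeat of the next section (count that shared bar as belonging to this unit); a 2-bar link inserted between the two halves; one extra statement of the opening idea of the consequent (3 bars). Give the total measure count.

13 measures

Basic parallel period: 4 + 4 = 8 bars.
8 (basic form) + 2 (link) + 3 (extra statement) = 13.
The elision shares a bar with the next section but does not change this unit's count.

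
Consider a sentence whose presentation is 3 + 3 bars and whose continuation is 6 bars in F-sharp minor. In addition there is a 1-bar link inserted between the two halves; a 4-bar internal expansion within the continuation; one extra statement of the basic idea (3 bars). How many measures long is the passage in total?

Basic sentence: 3 + 3 + 6 = 12 bars.
12 (basic form) + 1 (link) + 4 (internal expansion) + 3 (extra statement) = 20.

20 measures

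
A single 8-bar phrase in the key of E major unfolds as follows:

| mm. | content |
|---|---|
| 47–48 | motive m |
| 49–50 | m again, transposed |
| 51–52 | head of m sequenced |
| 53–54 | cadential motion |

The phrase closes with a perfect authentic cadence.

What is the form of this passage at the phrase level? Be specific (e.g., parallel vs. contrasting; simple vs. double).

sentence

Basic idea (bars 47–48) + its repetition (measures 49–50) form the presentation; fragmentation and cadence (mm. 51–54) form the continuation — the 8-bar whole is a sentence.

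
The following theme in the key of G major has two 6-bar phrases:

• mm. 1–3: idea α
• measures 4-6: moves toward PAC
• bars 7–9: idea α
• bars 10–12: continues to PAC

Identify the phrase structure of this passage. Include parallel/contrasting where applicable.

repeated phrase

Both phrases have the same opening (α) and the same cadence (perfect authentic cadence): the second is a restatement, not a consequent, so this is a repeated phrase rather than a period.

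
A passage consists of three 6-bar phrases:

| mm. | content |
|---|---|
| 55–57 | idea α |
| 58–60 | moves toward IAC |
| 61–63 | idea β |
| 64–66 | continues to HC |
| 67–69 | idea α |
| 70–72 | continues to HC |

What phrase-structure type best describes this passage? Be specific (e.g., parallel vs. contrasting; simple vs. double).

phrase group

The final phrase closes with a half cadence, which is not stronger than the preceding half cadence; the 3 phrases lack an overall antecedent–consequent design and so form a phrase group.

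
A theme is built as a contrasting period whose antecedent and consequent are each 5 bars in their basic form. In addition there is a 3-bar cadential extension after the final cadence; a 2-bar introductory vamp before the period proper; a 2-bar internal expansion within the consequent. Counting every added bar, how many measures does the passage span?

17 measures

Basic contrasting period: 5 + 5 = 10 bars.
10 (basic form) + 3 (cadential extension) + 2 (introduction) + 2 (internal expansion) = 17.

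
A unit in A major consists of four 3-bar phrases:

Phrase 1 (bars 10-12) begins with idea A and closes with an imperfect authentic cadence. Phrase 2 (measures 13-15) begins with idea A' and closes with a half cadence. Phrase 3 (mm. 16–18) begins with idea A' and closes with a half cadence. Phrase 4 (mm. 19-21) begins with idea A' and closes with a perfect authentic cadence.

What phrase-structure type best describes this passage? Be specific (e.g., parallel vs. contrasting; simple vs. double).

Four phrases in two halves: the first half (mm. 10–15) ends with a half cadence, the second (measures 16–21) with a perfect authentic cadence — a large antecedent–consequent pair, i.e. a double period.
Phrase 3 begins with the same material as phrase 1, making it parallel.

parallel double period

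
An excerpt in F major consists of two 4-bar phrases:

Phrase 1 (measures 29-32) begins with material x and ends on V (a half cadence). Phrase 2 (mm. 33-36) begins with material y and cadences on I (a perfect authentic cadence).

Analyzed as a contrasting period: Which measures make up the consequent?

The antecedent is the phrase ending with the weaker cadence (half cadence, phrase 1) and the consequent the one ending more conclusively (perfect authentic cadence, phrase 2); the consequent is bars 33–36.

measures 33–36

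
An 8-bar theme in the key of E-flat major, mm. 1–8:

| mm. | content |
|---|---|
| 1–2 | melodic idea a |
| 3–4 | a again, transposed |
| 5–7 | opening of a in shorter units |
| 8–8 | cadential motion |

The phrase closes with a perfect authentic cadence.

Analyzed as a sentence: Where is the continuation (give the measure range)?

measures 5–8

After the presentation (mm. 1–4), the continuation covers the fragmentation through the cadence: mm. 5–8.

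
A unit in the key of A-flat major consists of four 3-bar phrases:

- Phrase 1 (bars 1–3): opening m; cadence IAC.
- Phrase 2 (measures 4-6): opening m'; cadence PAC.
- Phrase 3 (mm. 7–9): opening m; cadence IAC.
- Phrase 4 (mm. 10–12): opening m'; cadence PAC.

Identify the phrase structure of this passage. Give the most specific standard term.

repeated period

The cadence pattern IAC–PAC–IAC–PAC is weak–strong twice, and phrases 3–4 restate phrases 1–2: a period heard twice, not a double period (which would end weakly at phrase 2).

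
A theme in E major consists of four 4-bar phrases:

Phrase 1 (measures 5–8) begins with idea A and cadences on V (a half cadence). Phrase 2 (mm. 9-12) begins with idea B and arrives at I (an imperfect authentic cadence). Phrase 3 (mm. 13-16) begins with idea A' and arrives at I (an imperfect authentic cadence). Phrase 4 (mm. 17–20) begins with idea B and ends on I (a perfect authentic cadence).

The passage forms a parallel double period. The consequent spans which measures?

In a double period the four phrases pair into a large antecedent (phrases 1–2, ending imperfect authentic cadence) and a large consequent (phrases 3–4, ending perfect authentic cadence). The consequent spans bars 13–20.

measures 13–20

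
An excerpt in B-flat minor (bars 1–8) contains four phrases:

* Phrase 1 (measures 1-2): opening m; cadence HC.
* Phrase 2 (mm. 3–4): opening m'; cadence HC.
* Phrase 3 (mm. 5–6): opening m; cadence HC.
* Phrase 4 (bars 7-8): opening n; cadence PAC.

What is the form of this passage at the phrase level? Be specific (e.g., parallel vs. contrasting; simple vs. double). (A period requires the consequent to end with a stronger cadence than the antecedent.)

Four phrases in two halves: the first half (mm. 1–4) ends with a half cadence, the second (mm. 5-8) with a perfect authentic cadence — a large antecedent–consequent pair, i.e. a double period.
Phrase 3 begins with the same material as phrase 1, making it parallel.

parallel double period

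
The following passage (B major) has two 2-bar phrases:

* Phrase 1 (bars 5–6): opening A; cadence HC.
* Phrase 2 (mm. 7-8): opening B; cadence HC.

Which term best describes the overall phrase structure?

phrase group

The second phrase closes with a half cadence, which is not stronger than the first phrase's half cadence; without a weak→strong cadential pair there is no antecedent–consequent relationship, so this is a phrase group rather than a period.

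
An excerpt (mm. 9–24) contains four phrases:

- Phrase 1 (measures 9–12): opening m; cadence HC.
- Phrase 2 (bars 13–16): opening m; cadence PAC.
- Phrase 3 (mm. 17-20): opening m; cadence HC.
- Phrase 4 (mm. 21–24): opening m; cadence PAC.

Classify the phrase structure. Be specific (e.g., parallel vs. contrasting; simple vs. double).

The cadence pattern HC–PAC–HC–PAC is weak–strong twice, and phrases 3–4 restate phrases 1–2: a period heard twice, not a double period (which would end weakly at phrase 2).

repeated period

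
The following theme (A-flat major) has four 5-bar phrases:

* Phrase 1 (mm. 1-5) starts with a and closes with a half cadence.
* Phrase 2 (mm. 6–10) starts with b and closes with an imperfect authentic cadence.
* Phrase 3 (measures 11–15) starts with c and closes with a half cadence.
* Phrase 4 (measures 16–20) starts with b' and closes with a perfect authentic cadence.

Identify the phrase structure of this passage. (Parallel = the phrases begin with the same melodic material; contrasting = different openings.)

Four phrases in two halves: the first half (mm. 1–10) ends with an imperfect authentic cadence, the second (bars 11-20) with a perfect authentic cadence — a large antecedent–consequent pair, i.e. a double period.
Phrase 3 begins with different material from phrase 1, making it contrasting.

contrasting double period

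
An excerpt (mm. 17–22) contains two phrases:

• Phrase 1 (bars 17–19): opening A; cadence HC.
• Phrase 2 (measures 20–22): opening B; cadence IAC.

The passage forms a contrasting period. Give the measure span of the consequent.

measures 20–22

The phrase ending with the weaker cadence (half cadence) is the antecedent; the one ending more conclusively (imperfect authentic cadence) is the consequent. The consequent is measures 20–22.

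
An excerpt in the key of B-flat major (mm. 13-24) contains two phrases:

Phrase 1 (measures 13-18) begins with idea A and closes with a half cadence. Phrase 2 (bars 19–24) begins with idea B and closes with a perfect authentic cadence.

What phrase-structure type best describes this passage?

Phrase 1 ends with a half cadence (weaker) and phrase 2 with a perfect authentic cadence (stronger): antecedent + consequent = a period.
The two phrases open with different material (A / B), so the period is contrasting.

contrasting period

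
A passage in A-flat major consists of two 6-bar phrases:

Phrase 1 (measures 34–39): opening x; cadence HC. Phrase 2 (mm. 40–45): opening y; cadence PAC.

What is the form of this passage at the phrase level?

contrasting period

Phrase 1 ends with a half cadence (weaker) and phrase 2 with a perfect authentic cadence (stronger): antecedent + consequent = a period.
The two phrases open with different material (x / y), so the period is contrasting.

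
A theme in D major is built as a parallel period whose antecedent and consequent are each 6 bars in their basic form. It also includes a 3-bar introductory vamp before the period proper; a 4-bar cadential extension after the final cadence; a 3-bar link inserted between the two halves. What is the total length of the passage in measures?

Basic parallel period: 6 + 6 = 12 bars.
12 (basic form) + 3 (introduction) + 4 (cadential extension) + 3 (link) = 22.

22 measures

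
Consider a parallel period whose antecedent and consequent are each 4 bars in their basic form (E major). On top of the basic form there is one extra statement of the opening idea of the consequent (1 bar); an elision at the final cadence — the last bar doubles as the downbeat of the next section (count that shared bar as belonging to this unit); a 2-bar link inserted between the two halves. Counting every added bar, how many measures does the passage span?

Basic parallel period: 4 + 4 = 8 bars.
8 (basic form) + 1 (extra statement) + 2 (link) = 11.
The elision shares a bar with the next section but does not change this unit's count.

11 measures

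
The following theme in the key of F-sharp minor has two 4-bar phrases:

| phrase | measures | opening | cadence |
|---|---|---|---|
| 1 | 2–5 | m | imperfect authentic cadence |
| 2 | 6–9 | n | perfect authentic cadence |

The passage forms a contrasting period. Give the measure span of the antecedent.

The phrase ending with the weaker cadence (imperfect authentic cadence) is the antecedent; the one ending more conclusively (perfect authentic cadence) is the consequent. The antecedent is measures 2–5.

measures 2–5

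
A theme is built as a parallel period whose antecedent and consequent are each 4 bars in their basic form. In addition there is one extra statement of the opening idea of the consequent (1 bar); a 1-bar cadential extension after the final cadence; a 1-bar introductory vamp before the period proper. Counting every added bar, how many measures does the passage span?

Basic parallel period: 4 + 4 = 8 bars.
8 (basic form) + 1 (extra statement) + 1 (cadential extension) + 1 (introduction) = 11.

11 measures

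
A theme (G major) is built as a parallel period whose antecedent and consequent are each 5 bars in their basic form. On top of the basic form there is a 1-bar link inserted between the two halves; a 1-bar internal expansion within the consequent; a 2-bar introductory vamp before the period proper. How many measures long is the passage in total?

Basic parallel period: 5 + 5 = 10 bars.
10 (basic form) + 1 (link) + 1 (internal expansion) + 2 (introduction) = 14.

14 measures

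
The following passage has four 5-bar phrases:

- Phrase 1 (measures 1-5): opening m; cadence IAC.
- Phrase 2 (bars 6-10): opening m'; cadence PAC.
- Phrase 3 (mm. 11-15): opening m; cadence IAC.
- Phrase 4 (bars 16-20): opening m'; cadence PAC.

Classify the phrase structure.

repeated period

The cadence pattern IAC–PAC–IAC–PAC is weak–strong twice, and phrases 3–4 restate phrases 1–2: a period heard twice, not a double period (which would end weakly at phrase 2).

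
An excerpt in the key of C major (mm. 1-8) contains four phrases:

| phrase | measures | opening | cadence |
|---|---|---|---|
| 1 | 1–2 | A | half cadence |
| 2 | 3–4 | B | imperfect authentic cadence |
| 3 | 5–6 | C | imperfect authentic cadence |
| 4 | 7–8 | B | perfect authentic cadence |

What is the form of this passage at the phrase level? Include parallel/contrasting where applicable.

contrasting double period

Four phrases in two halves: the first half (mm. 1-4) ends with an imperfect authentic cadence, the second (bars 5–8) with a perfect authentic cadence — a large antecedent–consequent pair, i.e. a double period.
Phrase 3 begins with different material from phrase 1, making it contrasting.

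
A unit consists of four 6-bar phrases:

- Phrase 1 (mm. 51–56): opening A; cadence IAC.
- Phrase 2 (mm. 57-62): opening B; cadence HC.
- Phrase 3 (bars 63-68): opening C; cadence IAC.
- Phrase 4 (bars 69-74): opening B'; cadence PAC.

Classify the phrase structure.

Four phrases in two halves: the first half (mm. 51-62) ends with a half cadence, the second (bars 63–74) with a perfect authentic cadence — a large antecedent–consequent pair, i.e. a double period.
Phrase 3 begins with different material from phrase 1, making it contrasting.

contrasting double period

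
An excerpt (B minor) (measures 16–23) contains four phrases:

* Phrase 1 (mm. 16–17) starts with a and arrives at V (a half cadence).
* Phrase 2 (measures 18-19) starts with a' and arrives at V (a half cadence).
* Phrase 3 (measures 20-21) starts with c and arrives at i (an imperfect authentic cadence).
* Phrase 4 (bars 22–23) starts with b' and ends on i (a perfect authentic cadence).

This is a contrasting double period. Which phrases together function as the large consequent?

phrases 3 and 4

In a double period the first pair of phrases (ending half cadence) is the large antecedent and the second pair (ending perfect authentic cadence) is the large consequent; the consequent is phrases 3 and 4.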